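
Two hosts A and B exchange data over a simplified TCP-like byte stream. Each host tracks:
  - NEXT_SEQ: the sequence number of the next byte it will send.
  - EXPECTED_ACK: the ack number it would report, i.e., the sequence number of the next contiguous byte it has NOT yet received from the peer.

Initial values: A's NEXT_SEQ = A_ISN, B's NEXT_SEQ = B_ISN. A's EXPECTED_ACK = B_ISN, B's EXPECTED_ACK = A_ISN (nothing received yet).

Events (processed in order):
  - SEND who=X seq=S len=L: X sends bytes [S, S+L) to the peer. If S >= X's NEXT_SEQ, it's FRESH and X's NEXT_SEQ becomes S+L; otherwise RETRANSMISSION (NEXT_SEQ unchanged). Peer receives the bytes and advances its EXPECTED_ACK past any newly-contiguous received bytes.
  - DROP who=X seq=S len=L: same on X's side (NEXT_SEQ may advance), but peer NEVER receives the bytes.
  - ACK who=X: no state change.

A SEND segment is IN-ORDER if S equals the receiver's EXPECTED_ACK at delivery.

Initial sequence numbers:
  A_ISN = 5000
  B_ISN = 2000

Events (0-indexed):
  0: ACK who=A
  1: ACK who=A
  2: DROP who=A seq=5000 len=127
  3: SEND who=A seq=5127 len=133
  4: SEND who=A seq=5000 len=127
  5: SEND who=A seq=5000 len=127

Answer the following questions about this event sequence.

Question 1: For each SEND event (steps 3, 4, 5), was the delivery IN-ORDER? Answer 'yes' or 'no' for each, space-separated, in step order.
Answer: no yes no

Derivation:
Step 3: SEND seq=5127 -> out-of-order
Step 4: SEND seq=5000 -> in-order
Step 5: SEND seq=5000 -> out-of-order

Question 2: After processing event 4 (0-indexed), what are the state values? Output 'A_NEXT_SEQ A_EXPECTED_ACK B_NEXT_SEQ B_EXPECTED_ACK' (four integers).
After event 0: A_seq=5000 A_ack=2000 B_seq=2000 B_ack=5000
After event 1: A_seq=5000 A_ack=2000 B_seq=2000 B_ack=5000
After event 2: A_seq=5127 A_ack=2000 B_seq=2000 B_ack=5000
After event 3: A_seq=5260 A_ack=2000 B_seq=2000 B_ack=5000
After event 4: A_seq=5260 A_ack=2000 B_seq=2000 B_ack=5260

5260 2000 2000 5260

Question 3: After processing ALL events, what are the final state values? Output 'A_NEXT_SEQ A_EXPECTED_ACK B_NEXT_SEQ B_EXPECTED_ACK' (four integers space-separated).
After event 0: A_seq=5000 A_ack=2000 B_seq=2000 B_ack=5000
After event 1: A_seq=5000 A_ack=2000 B_seq=2000 B_ack=5000
After event 2: A_seq=5127 A_ack=2000 B_seq=2000 B_ack=5000
After event 3: A_seq=5260 A_ack=2000 B_seq=2000 B_ack=5000
After event 4: A_seq=5260 A_ack=2000 B_seq=2000 B_ack=5260
After event 5: A_seq=5260 A_ack=2000 B_seq=2000 B_ack=5260

Answer: 5260 2000 2000 5260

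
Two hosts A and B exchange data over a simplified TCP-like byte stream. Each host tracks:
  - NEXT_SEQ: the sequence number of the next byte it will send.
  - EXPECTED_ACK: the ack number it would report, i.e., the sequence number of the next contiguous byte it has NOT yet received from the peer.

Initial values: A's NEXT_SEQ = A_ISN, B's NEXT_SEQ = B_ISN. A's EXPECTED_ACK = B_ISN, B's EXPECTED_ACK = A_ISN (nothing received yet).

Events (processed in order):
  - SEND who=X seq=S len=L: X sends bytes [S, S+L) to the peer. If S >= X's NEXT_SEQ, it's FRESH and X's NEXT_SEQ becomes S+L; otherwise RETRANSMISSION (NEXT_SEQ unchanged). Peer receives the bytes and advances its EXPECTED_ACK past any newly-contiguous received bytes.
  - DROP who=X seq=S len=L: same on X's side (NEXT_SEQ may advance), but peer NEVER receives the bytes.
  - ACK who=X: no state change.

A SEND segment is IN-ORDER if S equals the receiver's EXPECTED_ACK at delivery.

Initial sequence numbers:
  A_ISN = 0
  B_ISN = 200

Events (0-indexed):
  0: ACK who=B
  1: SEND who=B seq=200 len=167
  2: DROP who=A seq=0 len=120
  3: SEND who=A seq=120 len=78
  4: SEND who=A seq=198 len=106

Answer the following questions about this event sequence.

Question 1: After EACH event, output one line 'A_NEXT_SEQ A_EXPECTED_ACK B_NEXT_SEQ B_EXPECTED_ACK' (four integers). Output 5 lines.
0 200 200 0
0 367 367 0
120 367 367 0
198 367 367 0
304 367 367 0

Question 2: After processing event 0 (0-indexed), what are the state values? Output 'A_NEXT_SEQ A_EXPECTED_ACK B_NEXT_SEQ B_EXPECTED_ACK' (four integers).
After event 0: A_seq=0 A_ack=200 B_seq=200 B_ack=0

0 200 200 0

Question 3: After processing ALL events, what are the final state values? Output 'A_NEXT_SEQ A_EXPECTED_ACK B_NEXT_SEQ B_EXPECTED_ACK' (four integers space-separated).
After event 0: A_seq=0 A_ack=200 B_seq=200 B_ack=0
After event 1: A_seq=0 A_ack=367 B_seq=367 B_ack=0
After event 2: A_seq=120 A_ack=367 B_seq=367 B_ack=0
After event 3: A_seq=198 A_ack=367 B_seq=367 B_ack=0
After event 4: A_seq=304 A_ack=367 B_seq=367 B_ack=0

Answer: 304 367 367 0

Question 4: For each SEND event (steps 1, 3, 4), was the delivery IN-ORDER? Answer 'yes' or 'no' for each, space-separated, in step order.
Answer: yes no no

Derivation:
Step 1: SEND seq=200 -> in-order
Step 3: SEND seq=120 -> out-of-order
Step 4: SEND seq=198 -> out-of-order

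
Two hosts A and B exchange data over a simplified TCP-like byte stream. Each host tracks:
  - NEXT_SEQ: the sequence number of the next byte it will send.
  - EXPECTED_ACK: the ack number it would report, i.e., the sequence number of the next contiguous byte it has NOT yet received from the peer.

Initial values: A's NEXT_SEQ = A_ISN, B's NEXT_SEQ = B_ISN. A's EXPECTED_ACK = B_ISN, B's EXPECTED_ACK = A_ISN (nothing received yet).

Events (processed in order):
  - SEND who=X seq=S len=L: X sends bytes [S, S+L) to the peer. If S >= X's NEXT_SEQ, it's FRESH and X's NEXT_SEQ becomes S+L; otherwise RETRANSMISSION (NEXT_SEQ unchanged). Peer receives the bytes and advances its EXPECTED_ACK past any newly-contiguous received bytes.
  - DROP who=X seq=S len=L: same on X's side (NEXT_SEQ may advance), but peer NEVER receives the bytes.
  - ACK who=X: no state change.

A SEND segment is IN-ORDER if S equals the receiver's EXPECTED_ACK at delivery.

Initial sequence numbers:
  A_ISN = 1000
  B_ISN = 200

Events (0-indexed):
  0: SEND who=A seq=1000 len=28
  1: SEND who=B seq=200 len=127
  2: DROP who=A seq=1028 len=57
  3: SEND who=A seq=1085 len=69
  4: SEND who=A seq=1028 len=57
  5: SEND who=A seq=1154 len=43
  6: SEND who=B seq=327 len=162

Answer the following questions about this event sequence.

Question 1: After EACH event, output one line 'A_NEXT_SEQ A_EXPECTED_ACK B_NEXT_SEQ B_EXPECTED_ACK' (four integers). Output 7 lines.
1028 200 200 1028
1028 327 327 1028
1085 327 327 1028
1154 327 327 1028
1154 327 327 1154
1197 327 327 1197
1197 489 489 1197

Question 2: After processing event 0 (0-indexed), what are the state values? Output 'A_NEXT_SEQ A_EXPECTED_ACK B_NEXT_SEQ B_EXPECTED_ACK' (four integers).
After event 0: A_seq=1028 A_ack=200 B_seq=200 B_ack=1028

1028 200 200 1028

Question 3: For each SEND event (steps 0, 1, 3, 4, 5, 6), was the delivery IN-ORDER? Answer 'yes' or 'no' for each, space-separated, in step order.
Answer: yes yes no yes yes yes

Derivation:
Step 0: SEND seq=1000 -> in-order
Step 1: SEND seq=200 -> in-order
Step 3: SEND seq=1085 -> out-of-order
Step 4: SEND seq=1028 -> in-order
Step 5: SEND seq=1154 -> in-order
Step 6: SEND seq=327 -> in-order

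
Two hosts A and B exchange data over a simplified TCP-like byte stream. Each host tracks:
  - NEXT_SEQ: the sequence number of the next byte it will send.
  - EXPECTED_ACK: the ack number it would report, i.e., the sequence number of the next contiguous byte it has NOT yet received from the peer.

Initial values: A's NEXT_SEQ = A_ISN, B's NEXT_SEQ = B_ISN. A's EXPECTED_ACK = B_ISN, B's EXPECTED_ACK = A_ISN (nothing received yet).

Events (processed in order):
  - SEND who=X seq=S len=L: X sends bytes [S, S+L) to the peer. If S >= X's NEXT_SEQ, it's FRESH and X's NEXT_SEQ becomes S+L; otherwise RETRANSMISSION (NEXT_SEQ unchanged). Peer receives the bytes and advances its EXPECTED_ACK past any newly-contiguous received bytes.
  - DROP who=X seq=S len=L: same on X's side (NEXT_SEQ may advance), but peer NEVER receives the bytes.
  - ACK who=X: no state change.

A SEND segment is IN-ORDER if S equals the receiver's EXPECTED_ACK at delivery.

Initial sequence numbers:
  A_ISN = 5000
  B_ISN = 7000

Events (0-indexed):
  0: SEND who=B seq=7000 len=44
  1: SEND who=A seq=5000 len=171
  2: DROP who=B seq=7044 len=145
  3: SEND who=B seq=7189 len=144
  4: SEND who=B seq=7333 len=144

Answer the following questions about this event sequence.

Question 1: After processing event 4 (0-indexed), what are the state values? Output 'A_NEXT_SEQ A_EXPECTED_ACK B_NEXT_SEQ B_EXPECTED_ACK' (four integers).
After event 0: A_seq=5000 A_ack=7044 B_seq=7044 B_ack=5000
After event 1: A_seq=5171 A_ack=7044 B_seq=7044 B_ack=5171
After event 2: A_seq=5171 A_ack=7044 B_seq=7189 B_ack=5171
After event 3: A_seq=5171 A_ack=7044 B_seq=7333 B_ack=5171
After event 4: A_seq=5171 A_ack=7044 B_seq=7477 B_ack=5171

5171 7044 7477 5171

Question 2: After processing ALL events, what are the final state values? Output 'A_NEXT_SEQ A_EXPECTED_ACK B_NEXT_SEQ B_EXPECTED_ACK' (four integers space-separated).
After event 0: A_seq=5000 A_ack=7044 B_seq=7044 B_ack=5000
After event 1: A_seq=5171 A_ack=7044 B_seq=7044 B_ack=5171
After event 2: A_seq=5171 A_ack=7044 B_seq=7189 B_ack=5171
After event 3: A_seq=5171 A_ack=7044 B_seq=7333 B_ack=5171
After event 4: A_seq=5171 A_ack=7044 B_seq=7477 B_ack=5171

Answer: 5171 7044 7477 5171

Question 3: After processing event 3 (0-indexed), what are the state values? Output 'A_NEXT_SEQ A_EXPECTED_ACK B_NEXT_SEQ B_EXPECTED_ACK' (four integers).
After event 0: A_seq=5000 A_ack=7044 B_seq=7044 B_ack=5000
After event 1: A_seq=5171 A_ack=7044 B_seq=7044 B_ack=5171
After event 2: A_seq=5171 A_ack=7044 B_seq=7189 B_ack=5171
After event 3: A_seq=5171 A_ack=7044 B_seq=7333 B_ack=5171

5171 7044 7333 5171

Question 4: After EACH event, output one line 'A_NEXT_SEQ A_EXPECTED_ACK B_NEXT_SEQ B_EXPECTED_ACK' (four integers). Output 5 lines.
5000 7044 7044 5000
5171 7044 7044 5171
5171 7044 7189 5171
5171 7044 7333 5171
5171 7044 7477 5171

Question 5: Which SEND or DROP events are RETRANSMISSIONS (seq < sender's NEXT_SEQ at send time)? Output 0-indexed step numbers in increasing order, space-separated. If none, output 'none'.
Answer: none

Derivation:
Step 0: SEND seq=7000 -> fresh
Step 1: SEND seq=5000 -> fresh
Step 2: DROP seq=7044 -> fresh
Step 3: SEND seq=7189 -> fresh
Step 4: SEND seq=7333 -> fresh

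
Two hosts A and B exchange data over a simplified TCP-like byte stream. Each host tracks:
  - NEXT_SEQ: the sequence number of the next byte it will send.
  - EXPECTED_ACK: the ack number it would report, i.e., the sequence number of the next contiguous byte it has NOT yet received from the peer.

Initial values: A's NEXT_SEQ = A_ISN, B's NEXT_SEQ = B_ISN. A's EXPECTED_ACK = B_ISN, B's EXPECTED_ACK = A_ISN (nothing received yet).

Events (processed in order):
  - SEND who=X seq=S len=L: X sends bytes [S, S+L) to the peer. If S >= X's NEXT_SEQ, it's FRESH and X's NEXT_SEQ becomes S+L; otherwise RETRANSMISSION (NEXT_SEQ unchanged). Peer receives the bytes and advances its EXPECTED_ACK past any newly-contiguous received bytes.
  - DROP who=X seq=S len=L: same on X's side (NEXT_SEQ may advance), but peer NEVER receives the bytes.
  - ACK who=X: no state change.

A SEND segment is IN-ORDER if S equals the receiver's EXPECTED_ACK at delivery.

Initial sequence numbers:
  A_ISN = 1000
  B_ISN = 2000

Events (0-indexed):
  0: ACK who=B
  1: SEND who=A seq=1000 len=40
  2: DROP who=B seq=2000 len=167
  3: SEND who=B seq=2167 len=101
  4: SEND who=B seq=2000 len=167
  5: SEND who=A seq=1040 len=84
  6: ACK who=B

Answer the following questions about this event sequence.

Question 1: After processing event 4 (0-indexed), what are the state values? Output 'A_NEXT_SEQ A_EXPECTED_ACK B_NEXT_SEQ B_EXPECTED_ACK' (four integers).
After event 0: A_seq=1000 A_ack=2000 B_seq=2000 B_ack=1000
After event 1: A_seq=1040 A_ack=2000 B_seq=2000 B_ack=1040
After event 2: A_seq=1040 A_ack=2000 B_seq=2167 B_ack=1040
After event 3: A_seq=1040 A_ack=2000 B_seq=2268 B_ack=1040
After event 4: A_seq=1040 A_ack=2268 B_seq=2268 B_ack=1040

1040 2268 2268 1040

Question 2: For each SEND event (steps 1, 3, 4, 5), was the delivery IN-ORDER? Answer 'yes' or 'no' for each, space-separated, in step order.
Step 1: SEND seq=1000 -> in-order
Step 3: SEND seq=2167 -> out-of-order
Step 4: SEND seq=2000 -> in-order
Step 5: SEND seq=1040 -> in-order

Answer: yes no yes yes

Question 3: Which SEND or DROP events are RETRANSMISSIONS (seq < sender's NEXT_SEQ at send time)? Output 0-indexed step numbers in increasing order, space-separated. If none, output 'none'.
Step 1: SEND seq=1000 -> fresh
Step 2: DROP seq=2000 -> fresh
Step 3: SEND seq=2167 -> fresh
Step 4: SEND seq=2000 -> retransmit
Step 5: SEND seq=1040 -> fresh

Answer: 4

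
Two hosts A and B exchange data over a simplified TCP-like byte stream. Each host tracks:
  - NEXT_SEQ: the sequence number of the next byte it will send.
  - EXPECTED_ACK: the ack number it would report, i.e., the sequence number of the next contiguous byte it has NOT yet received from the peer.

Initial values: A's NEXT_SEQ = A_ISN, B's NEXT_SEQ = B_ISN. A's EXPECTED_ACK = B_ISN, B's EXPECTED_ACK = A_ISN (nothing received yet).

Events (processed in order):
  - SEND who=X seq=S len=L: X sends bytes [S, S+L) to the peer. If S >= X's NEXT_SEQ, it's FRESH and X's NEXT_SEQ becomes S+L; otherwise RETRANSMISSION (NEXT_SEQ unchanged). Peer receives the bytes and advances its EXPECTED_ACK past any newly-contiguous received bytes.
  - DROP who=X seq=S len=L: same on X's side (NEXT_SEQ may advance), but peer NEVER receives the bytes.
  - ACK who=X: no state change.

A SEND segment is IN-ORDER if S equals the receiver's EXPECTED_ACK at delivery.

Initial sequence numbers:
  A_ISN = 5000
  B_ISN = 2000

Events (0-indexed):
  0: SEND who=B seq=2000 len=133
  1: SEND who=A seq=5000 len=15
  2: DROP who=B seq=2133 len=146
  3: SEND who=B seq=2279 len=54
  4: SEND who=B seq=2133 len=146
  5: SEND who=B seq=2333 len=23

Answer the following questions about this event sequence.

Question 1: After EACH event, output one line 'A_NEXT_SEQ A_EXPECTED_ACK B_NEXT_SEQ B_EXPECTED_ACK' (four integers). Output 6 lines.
5000 2133 2133 5000
5015 2133 2133 5015
5015 2133 2279 5015
5015 2133 2333 5015
5015 2333 2333 5015
5015 2356 2356 5015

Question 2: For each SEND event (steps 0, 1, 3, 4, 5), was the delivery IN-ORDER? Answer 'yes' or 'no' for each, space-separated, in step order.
Step 0: SEND seq=2000 -> in-order
Step 1: SEND seq=5000 -> in-order
Step 3: SEND seq=2279 -> out-of-order
Step 4: SEND seq=2133 -> in-order
Step 5: SEND seq=2333 -> in-order

Answer: yes yes no yes yes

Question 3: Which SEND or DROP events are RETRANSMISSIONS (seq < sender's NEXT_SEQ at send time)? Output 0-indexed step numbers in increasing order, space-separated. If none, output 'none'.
Answer: 4

Derivation:
Step 0: SEND seq=2000 -> fresh
Step 1: SEND seq=5000 -> fresh
Step 2: DROP seq=2133 -> fresh
Step 3: SEND seq=2279 -> fresh
Step 4: SEND seq=2133 -> retransmit
Step 5: SEND seq=2333 -> fresh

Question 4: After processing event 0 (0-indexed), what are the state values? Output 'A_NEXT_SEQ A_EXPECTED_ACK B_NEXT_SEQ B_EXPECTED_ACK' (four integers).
After event 0: A_seq=5000 A_ack=2133 B_seq=2133 B_ack=5000

5000 2133 2133 5000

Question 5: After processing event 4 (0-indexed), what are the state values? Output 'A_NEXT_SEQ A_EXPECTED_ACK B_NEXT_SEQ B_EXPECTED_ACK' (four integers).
After event 0: A_seq=5000 A_ack=2133 B_seq=2133 B_ack=5000
After event 1: A_seq=5015 A_ack=2133 B_seq=2133 B_ack=5015
After event 2: A_seq=5015 A_ack=2133 B_seq=2279 B_ack=5015
After event 3: A_seq=5015 A_ack=2133 B_seq=2333 B_ack=5015
After event 4: A_seq=5015 A_ack=2333 B_seq=2333 B_ack=5015

5015 2333 2333 5015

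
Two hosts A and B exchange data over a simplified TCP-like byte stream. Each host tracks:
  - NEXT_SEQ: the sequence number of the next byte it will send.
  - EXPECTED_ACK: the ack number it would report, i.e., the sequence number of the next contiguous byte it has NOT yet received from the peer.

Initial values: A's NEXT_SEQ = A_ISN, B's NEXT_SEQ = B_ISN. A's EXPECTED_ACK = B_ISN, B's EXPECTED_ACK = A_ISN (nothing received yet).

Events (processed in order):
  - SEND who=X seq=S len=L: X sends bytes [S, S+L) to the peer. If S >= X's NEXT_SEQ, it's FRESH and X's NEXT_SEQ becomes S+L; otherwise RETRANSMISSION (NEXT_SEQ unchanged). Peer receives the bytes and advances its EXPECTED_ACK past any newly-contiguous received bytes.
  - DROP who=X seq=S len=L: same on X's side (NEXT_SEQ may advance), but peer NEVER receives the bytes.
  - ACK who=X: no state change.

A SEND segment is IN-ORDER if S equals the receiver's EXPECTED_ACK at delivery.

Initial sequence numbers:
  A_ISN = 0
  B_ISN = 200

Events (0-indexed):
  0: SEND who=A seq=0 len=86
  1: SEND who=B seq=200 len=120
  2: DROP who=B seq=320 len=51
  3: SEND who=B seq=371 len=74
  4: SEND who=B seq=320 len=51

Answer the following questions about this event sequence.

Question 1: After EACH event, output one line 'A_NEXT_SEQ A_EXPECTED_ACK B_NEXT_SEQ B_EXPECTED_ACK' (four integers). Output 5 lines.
86 200 200 86
86 320 320 86
86 320 371 86
86 320 445 86
86 445 445 86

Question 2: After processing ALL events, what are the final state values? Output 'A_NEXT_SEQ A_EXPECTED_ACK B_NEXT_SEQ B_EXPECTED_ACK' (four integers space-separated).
After event 0: A_seq=86 A_ack=200 B_seq=200 B_ack=86
After event 1: A_seq=86 A_ack=320 B_seq=320 B_ack=86
After event 2: A_seq=86 A_ack=320 B_seq=371 B_ack=86
After event 3: A_seq=86 A_ack=320 B_seq=445 B_ack=86
After event 4: A_seq=86 A_ack=445 B_seq=445 B_ack=86

Answer: 86 445 445 86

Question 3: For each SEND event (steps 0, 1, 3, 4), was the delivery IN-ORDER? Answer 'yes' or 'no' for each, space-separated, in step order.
Answer: yes yes no yes

Derivation:
Step 0: SEND seq=0 -> in-order
Step 1: SEND seq=200 -> in-order
Step 3: SEND seq=371 -> out-of-order
Step 4: SEND seq=320 -> in-order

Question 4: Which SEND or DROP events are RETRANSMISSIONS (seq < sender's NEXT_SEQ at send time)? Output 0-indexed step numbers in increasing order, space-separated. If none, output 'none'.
Answer: 4

Derivation:
Step 0: SEND seq=0 -> fresh
Step 1: SEND seq=200 -> fresh
Step 2: DROP seq=320 -> fresh
Step 3: SEND seq=371 -> fresh
Step 4: SEND seq=320 -> retransmit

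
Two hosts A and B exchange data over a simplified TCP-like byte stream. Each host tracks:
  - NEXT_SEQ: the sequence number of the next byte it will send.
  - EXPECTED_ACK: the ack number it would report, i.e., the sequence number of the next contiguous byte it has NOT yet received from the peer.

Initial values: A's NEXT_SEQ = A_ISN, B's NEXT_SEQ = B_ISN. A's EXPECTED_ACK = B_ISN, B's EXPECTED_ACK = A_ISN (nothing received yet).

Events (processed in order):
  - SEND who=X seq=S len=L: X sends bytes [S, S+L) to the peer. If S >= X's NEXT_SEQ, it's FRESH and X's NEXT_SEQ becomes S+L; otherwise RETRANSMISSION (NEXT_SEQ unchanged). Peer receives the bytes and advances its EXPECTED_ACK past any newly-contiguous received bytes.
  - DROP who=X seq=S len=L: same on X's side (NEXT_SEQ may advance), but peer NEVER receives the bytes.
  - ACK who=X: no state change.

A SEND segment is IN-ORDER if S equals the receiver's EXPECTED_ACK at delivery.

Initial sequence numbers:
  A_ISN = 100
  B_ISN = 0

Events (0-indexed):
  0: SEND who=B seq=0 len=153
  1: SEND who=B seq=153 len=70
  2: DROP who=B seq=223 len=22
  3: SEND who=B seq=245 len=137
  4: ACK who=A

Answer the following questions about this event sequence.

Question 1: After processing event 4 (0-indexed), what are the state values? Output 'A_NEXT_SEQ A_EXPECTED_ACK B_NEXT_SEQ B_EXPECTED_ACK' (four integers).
After event 0: A_seq=100 A_ack=153 B_seq=153 B_ack=100
After event 1: A_seq=100 A_ack=223 B_seq=223 B_ack=100
After event 2: A_seq=100 A_ack=223 B_seq=245 B_ack=100
After event 3: A_seq=100 A_ack=223 B_seq=382 B_ack=100
After event 4: A_seq=100 A_ack=223 B_seq=382 B_ack=100

100 223 382 100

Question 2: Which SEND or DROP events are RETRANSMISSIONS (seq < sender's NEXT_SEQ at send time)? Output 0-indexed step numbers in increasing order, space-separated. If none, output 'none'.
Answer: none

Derivation:
Step 0: SEND seq=0 -> fresh
Step 1: SEND seq=153 -> fresh
Step 2: DROP seq=223 -> fresh
Step 3: SEND seq=245 -> fresh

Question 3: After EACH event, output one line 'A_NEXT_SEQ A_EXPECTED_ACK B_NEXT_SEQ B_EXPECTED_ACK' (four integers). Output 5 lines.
100 153 153 100
100 223 223 100
100 223 245 100
100 223 382 100
100 223 382 100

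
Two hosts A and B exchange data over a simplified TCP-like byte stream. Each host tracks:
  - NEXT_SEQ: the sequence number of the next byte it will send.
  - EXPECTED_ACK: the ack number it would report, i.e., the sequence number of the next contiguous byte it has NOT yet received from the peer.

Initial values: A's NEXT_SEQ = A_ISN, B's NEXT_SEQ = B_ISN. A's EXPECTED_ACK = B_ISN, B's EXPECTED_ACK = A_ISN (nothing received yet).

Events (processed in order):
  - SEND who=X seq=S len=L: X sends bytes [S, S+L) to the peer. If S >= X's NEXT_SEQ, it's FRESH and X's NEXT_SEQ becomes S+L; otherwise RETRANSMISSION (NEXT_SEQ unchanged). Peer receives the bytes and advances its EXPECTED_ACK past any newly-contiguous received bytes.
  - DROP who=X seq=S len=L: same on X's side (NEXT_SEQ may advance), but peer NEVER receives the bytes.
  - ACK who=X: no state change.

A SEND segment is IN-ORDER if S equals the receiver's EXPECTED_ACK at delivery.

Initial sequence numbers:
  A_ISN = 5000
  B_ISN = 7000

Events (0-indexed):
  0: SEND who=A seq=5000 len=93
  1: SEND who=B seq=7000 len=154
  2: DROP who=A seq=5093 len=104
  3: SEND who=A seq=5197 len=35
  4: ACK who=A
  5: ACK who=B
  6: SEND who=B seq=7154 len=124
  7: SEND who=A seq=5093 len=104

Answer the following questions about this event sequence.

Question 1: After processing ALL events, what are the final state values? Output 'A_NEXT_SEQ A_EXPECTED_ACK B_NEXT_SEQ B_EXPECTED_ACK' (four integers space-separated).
After event 0: A_seq=5093 A_ack=7000 B_seq=7000 B_ack=5093
After event 1: A_seq=5093 A_ack=7154 B_seq=7154 B_ack=5093
After event 2: A_seq=5197 A_ack=7154 B_seq=7154 B_ack=5093
After event 3: A_seq=5232 A_ack=7154 B_seq=7154 B_ack=5093
After event 4: A_seq=5232 A_ack=7154 B_seq=7154 B_ack=5093
After event 5: A_seq=5232 A_ack=7154 B_seq=7154 B_ack=5093
After event 6: A_seq=5232 A_ack=7278 B_seq=7278 B_ack=5093
After event 7: A_seq=5232 A_ack=7278 B_seq=7278 B_ack=5232

Answer: 5232 7278 7278 5232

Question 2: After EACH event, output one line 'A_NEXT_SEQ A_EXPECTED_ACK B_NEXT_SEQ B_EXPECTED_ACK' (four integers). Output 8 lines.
5093 7000 7000 5093
5093 7154 7154 5093
5197 7154 7154 5093
5232 7154 7154 5093
5232 7154 7154 5093
5232 7154 7154 5093
5232 7278 7278 5093
5232 7278 7278 5232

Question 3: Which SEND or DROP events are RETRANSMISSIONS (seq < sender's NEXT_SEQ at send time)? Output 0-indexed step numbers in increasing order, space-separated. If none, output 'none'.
Answer: 7

Derivation:
Step 0: SEND seq=5000 -> fresh
Step 1: SEND seq=7000 -> fresh
Step 2: DROP seq=5093 -> fresh
Step 3: SEND seq=5197 -> fresh
Step 6: SEND seq=7154 -> fresh
Step 7: SEND seq=5093 -> retransmit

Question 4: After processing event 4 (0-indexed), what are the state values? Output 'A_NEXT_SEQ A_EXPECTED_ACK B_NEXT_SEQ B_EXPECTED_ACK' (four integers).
After event 0: A_seq=5093 A_ack=7000 B_seq=7000 B_ack=5093
After event 1: A_seq=5093 A_ack=7154 B_seq=7154 B_ack=5093
After event 2: A_seq=5197 A_ack=7154 B_seq=7154 B_ack=5093
After event 3: A_seq=5232 A_ack=7154 B_seq=7154 B_ack=5093
After event 4: A_seq=5232 A_ack=7154 B_seq=7154 B_ack=5093

5232 7154 7154 5093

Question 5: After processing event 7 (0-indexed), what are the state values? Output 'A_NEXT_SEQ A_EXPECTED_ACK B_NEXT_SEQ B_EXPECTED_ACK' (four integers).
After event 0: A_seq=5093 A_ack=7000 B_seq=7000 B_ack=5093
After event 1: A_seq=5093 A_ack=7154 B_seq=7154 B_ack=5093
After event 2: A_seq=5197 A_ack=7154 B_seq=7154 B_ack=5093
After event 3: A_seq=5232 A_ack=7154 B_seq=7154 B_ack=5093
After event 4: A_seq=5232 A_ack=7154 B_seq=7154 B_ack=5093
After event 5: A_seq=5232 A_ack=7154 B_seq=7154 B_ack=5093
After event 6: A_seq=5232 A_ack=7278 B_seq=7278 B_ack=5093
After event 7: A_seq=5232 A_ack=7278 B_seq=7278 B_ack=5232

5232 7278 7278 5232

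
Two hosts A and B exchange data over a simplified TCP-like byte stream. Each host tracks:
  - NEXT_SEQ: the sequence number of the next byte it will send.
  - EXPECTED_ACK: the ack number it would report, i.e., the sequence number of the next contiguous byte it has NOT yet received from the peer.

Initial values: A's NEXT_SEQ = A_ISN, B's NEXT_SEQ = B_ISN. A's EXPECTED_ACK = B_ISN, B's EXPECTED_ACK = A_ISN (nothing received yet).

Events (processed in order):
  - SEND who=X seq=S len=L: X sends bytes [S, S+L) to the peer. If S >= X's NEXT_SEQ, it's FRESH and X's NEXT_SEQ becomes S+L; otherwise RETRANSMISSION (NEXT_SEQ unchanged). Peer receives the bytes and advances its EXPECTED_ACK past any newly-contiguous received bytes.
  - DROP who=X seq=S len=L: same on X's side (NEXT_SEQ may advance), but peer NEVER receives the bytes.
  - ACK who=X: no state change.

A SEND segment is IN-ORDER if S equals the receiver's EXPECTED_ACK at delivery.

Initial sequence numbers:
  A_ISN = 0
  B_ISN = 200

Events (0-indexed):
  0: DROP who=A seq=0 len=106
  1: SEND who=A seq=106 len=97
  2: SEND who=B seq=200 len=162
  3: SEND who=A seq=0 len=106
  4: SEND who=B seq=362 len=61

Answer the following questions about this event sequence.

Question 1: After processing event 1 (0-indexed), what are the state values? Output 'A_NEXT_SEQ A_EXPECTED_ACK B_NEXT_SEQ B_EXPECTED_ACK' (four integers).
After event 0: A_seq=106 A_ack=200 B_seq=200 B_ack=0
After event 1: A_seq=203 A_ack=200 B_seq=200 B_ack=0

203 200 200 0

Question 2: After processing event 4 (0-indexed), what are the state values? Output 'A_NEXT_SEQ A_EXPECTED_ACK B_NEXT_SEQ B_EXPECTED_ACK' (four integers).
After event 0: A_seq=106 A_ack=200 B_seq=200 B_ack=0
After event 1: A_seq=203 A_ack=200 B_seq=200 B_ack=0
After event 2: A_seq=203 A_ack=362 B_seq=362 B_ack=0
After event 3: A_seq=203 A_ack=362 B_seq=362 B_ack=203
After event 4: A_seq=203 A_ack=423 B_seq=423 B_ack=203

203 423 423 203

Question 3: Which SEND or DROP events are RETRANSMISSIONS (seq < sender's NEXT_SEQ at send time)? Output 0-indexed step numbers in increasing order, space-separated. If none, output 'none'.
Step 0: DROP seq=0 -> fresh
Step 1: SEND seq=106 -> fresh
Step 2: SEND seq=200 -> fresh
Step 3: SEND seq=0 -> retransmit
Step 4: SEND seq=362 -> fresh

Answer: 3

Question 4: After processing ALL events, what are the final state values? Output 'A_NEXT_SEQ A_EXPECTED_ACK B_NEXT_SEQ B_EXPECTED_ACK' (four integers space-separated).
Answer: 203 423 423 203

Derivation:
After event 0: A_seq=106 A_ack=200 B_seq=200 B_ack=0
After event 1: A_seq=203 A_ack=200 B_seq=200 B_ack=0
After event 2: A_seq=203 A_ack=362 B_seq=362 B_ack=0
After event 3: A_seq=203 A_ack=362 B_seq=362 B_ack=203
After event 4: A_seq=203 A_ack=423 B_seq=423 B_ack=203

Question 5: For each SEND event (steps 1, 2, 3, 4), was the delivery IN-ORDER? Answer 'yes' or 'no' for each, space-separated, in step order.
Step 1: SEND seq=106 -> out-of-order
Step 2: SEND seq=200 -> in-order
Step 3: SEND seq=0 -> in-order
Step 4: SEND seq=362 -> in-order

Answer: no yes yes yes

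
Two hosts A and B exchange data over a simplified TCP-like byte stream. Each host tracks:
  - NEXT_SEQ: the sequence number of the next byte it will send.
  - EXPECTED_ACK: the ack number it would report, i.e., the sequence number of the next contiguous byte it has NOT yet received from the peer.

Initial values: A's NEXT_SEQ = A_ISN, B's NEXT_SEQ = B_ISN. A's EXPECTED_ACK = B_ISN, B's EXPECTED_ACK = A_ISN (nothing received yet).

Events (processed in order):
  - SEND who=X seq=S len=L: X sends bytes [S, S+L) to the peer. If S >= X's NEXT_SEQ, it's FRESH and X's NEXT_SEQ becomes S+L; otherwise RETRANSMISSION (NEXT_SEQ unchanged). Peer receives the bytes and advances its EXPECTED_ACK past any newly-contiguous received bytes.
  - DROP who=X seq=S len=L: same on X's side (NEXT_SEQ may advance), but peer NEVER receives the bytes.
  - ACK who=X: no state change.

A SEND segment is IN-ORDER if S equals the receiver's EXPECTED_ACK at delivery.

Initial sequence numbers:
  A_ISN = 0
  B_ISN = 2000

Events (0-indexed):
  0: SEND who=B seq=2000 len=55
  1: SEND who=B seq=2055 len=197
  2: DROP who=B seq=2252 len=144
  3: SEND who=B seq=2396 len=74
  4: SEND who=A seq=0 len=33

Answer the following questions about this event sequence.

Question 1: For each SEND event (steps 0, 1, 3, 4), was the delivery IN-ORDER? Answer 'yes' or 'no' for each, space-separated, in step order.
Step 0: SEND seq=2000 -> in-order
Step 1: SEND seq=2055 -> in-order
Step 3: SEND seq=2396 -> out-of-order
Step 4: SEND seq=0 -> in-order

Answer: yes yes no yes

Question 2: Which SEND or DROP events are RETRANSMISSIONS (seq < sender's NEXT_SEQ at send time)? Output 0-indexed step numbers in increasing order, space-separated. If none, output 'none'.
Answer: none

Derivation:
Step 0: SEND seq=2000 -> fresh
Step 1: SEND seq=2055 -> fresh
Step 2: DROP seq=2252 -> fresh
Step 3: SEND seq=2396 -> fresh
Step 4: SEND seq=0 -> fresh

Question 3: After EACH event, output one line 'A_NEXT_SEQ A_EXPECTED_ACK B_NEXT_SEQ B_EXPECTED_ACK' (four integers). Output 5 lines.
0 2055 2055 0
0 2252 2252 0
0 2252 2396 0
0 2252 2470 0
33 2252 2470 33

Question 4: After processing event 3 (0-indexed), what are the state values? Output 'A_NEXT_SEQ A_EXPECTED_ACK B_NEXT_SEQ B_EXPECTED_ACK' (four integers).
After event 0: A_seq=0 A_ack=2055 B_seq=2055 B_ack=0
After event 1: A_seq=0 A_ack=2252 B_seq=2252 B_ack=0
After event 2: A_seq=0 A_ack=2252 B_seq=2396 B_ack=0
After event 3: A_seq=0 A_ack=2252 B_seq=2470 B_ack=0

0 2252 2470 0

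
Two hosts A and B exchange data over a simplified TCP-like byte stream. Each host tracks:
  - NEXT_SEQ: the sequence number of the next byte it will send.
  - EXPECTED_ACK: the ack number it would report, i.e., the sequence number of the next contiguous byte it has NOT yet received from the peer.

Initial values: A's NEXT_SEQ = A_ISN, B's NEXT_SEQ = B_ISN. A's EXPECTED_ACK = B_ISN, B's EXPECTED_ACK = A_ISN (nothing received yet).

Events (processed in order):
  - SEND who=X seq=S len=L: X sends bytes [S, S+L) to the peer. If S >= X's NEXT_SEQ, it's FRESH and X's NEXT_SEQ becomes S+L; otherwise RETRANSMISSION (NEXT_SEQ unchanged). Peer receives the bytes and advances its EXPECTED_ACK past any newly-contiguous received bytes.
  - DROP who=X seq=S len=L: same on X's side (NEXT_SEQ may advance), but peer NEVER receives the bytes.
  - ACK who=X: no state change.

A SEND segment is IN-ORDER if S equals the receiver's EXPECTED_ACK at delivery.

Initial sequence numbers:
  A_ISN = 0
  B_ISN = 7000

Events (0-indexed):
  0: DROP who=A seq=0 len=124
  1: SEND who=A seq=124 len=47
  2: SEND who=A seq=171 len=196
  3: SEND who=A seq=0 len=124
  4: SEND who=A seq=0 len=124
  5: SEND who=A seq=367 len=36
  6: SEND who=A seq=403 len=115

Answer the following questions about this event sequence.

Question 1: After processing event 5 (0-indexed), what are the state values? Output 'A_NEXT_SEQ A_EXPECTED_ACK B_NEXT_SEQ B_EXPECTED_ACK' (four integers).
After event 0: A_seq=124 A_ack=7000 B_seq=7000 B_ack=0
After event 1: A_seq=171 A_ack=7000 B_seq=7000 B_ack=0
After event 2: A_seq=367 A_ack=7000 B_seq=7000 B_ack=0
After event 3: A_seq=367 A_ack=7000 B_seq=7000 B_ack=367
After event 4: A_seq=367 A_ack=7000 B_seq=7000 B_ack=367
After event 5: A_seq=403 A_ack=7000 B_seq=7000 B_ack=403

403 7000 7000 403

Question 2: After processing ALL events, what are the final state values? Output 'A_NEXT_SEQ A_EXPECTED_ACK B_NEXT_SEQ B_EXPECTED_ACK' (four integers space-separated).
Answer: 518 7000 7000 518

Derivation:
After event 0: A_seq=124 A_ack=7000 B_seq=7000 B_ack=0
After event 1: A_seq=171 A_ack=7000 B_seq=7000 B_ack=0
After event 2: A_seq=367 A_ack=7000 B_seq=7000 B_ack=0
After event 3: A_seq=367 A_ack=7000 B_seq=7000 B_ack=367
After event 4: A_seq=367 A_ack=7000 B_seq=7000 B_ack=367
After event 5: A_seq=403 A_ack=7000 B_seq=7000 B_ack=403
After event 6: A_seq=518 A_ack=7000 B_seq=7000 B_ack=518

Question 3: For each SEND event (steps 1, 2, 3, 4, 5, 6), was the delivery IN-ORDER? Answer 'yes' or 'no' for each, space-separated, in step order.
Step 1: SEND seq=124 -> out-of-order
Step 2: SEND seq=171 -> out-of-order
Step 3: SEND seq=0 -> in-order
Step 4: SEND seq=0 -> out-of-order
Step 5: SEND seq=367 -> in-order
Step 6: SEND seq=403 -> in-order

Answer: no no yes no yes yes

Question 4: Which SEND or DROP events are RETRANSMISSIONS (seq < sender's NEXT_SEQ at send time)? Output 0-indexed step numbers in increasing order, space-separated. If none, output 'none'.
Step 0: DROP seq=0 -> fresh
Step 1: SEND seq=124 -> fresh
Step 2: SEND seq=171 -> fresh
Step 3: SEND seq=0 -> retransmit
Step 4: SEND seq=0 -> retransmit
Step 5: SEND seq=367 -> fresh
Step 6: SEND seq=403 -> fresh

Answer: 3 4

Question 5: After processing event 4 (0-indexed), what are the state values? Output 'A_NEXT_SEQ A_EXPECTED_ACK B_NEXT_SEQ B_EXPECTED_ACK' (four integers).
After event 0: A_seq=124 A_ack=7000 B_seq=7000 B_ack=0
After event 1: A_seq=171 A_ack=7000 B_seq=7000 B_ack=0
After event 2: A_seq=367 A_ack=7000 B_seq=7000 B_ack=0
After event 3: A_seq=367 A_ack=7000 B_seq=7000 B_ack=367
After event 4: A_seq=367 A_ack=7000 B_seq=7000 B_ack=367

367 7000 7000 367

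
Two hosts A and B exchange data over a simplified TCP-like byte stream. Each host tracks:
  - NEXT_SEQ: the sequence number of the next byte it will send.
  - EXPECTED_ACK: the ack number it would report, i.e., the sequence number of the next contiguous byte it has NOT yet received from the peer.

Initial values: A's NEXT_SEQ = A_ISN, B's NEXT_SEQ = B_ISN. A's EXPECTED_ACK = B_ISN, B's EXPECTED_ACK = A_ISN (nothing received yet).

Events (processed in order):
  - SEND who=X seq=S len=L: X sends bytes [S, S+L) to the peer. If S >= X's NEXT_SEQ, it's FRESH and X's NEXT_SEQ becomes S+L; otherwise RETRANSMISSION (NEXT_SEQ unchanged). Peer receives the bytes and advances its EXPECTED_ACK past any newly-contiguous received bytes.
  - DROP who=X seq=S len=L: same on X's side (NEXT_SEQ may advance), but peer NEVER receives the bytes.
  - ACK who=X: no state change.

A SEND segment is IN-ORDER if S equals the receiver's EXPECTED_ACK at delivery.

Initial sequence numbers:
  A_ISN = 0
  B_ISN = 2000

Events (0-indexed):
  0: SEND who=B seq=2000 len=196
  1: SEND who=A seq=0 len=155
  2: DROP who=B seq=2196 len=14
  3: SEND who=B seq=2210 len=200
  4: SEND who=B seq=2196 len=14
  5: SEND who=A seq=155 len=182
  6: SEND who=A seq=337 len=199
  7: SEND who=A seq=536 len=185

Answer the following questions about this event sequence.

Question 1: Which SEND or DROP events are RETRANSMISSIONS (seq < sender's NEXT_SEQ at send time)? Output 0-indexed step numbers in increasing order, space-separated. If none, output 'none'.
Answer: 4

Derivation:
Step 0: SEND seq=2000 -> fresh
Step 1: SEND seq=0 -> fresh
Step 2: DROP seq=2196 -> fresh
Step 3: SEND seq=2210 -> fresh
Step 4: SEND seq=2196 -> retransmit
Step 5: SEND seq=155 -> fresh
Step 6: SEND seq=337 -> fresh
Step 7: SEND seq=536 -> fresh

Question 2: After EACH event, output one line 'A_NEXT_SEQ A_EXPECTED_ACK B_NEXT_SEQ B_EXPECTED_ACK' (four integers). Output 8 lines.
0 2196 2196 0
155 2196 2196 155
155 2196 2210 155
155 2196 2410 155
155 2410 2410 155
337 2410 2410 337
536 2410 2410 536
721 2410 2410 721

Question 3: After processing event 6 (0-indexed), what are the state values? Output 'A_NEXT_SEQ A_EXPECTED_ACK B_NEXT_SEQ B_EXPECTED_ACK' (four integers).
After event 0: A_seq=0 A_ack=2196 B_seq=2196 B_ack=0
After event 1: A_seq=155 A_ack=2196 B_seq=2196 B_ack=155
After event 2: A_seq=155 A_ack=2196 B_seq=2210 B_ack=155
After event 3: A_seq=155 A_ack=2196 B_seq=2410 B_ack=155
After event 4: A_seq=155 A_ack=2410 B_seq=2410 B_ack=155
After event 5: A_seq=337 A_ack=2410 B_seq=2410 B_ack=337
After event 6: A_seq=536 A_ack=2410 B_seq=2410 B_ack=536

536 2410 2410 536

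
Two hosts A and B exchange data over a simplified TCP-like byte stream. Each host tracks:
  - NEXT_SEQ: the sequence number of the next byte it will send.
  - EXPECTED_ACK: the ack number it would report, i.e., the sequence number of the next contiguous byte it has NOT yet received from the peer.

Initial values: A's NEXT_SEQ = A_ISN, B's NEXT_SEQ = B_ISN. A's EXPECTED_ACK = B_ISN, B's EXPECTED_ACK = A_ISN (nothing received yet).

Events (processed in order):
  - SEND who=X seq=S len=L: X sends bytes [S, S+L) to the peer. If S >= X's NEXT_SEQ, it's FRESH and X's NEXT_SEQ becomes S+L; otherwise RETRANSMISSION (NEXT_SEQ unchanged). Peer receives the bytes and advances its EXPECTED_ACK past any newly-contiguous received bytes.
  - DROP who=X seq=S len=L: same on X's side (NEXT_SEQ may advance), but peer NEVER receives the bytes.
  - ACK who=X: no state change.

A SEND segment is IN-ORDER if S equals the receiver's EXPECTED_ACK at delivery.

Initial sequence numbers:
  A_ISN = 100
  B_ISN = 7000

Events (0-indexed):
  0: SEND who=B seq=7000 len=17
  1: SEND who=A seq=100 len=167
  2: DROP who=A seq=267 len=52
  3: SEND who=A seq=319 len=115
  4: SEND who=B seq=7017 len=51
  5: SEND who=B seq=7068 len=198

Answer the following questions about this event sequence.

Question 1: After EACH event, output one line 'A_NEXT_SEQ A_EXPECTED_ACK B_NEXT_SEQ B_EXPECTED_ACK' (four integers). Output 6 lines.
100 7017 7017 100
267 7017 7017 267
319 7017 7017 267
434 7017 7017 267
434 7068 7068 267
434 7266 7266 267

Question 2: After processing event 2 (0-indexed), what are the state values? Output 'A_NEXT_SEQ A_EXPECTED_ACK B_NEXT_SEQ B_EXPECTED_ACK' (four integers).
After event 0: A_seq=100 A_ack=7017 B_seq=7017 B_ack=100
After event 1: A_seq=267 A_ack=7017 B_seq=7017 B_ack=267
After event 2: A_seq=319 A_ack=7017 B_seq=7017 B_ack=267

319 7017 7017 267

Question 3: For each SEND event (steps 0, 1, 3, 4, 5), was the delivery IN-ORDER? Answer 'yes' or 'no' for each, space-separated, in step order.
Step 0: SEND seq=7000 -> in-order
Step 1: SEND seq=100 -> in-order
Step 3: SEND seq=319 -> out-of-order
Step 4: SEND seq=7017 -> in-order
Step 5: SEND seq=7068 -> in-order

Answer: yes yes no yes yes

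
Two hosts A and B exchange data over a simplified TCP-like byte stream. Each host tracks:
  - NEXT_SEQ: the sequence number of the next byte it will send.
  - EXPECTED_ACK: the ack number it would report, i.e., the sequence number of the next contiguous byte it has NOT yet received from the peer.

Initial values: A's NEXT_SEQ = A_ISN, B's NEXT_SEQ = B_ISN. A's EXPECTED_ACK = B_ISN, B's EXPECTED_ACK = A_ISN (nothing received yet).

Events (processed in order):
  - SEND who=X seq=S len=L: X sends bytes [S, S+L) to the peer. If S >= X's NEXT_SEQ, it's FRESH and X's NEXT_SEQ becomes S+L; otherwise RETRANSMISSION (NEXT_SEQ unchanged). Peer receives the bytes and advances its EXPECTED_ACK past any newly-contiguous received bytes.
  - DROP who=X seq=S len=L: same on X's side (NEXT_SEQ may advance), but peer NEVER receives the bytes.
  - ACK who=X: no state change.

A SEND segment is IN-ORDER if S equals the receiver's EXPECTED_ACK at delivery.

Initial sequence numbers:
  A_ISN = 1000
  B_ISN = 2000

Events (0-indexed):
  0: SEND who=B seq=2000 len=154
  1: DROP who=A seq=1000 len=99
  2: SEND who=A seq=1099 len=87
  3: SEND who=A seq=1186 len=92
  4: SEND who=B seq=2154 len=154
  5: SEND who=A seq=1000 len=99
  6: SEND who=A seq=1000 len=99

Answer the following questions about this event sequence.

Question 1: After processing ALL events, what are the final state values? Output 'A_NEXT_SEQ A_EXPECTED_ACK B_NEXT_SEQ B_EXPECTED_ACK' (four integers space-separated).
After event 0: A_seq=1000 A_ack=2154 B_seq=2154 B_ack=1000
After event 1: A_seq=1099 A_ack=2154 B_seq=2154 B_ack=1000
After event 2: A_seq=1186 A_ack=2154 B_seq=2154 B_ack=1000
After event 3: A_seq=1278 A_ack=2154 B_seq=2154 B_ack=1000
After event 4: A_seq=1278 A_ack=2308 B_seq=2308 B_ack=1000
After event 5: A_seq=1278 A_ack=2308 B_seq=2308 B_ack=1278
After event 6: A_seq=1278 A_ack=2308 B_seq=2308 B_ack=1278

Answer: 1278 2308 2308 1278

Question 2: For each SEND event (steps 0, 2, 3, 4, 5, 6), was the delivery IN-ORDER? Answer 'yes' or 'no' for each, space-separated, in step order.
Step 0: SEND seq=2000 -> in-order
Step 2: SEND seq=1099 -> out-of-order
Step 3: SEND seq=1186 -> out-of-order
Step 4: SEND seq=2154 -> in-order
Step 5: SEND seq=1000 -> in-order
Step 6: SEND seq=1000 -> out-of-order

Answer: yes no no yes yes no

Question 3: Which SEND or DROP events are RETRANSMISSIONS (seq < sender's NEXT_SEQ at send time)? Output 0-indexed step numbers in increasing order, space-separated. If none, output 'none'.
Answer: 5 6

Derivation:
Step 0: SEND seq=2000 -> fresh
Step 1: DROP seq=1000 -> fresh
Step 2: SEND seq=1099 -> fresh
Step 3: SEND seq=1186 -> fresh
Step 4: SEND seq=2154 -> fresh
Step 5: SEND seq=1000 -> retransmit
Step 6: SEND seq=1000 -> retransmit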